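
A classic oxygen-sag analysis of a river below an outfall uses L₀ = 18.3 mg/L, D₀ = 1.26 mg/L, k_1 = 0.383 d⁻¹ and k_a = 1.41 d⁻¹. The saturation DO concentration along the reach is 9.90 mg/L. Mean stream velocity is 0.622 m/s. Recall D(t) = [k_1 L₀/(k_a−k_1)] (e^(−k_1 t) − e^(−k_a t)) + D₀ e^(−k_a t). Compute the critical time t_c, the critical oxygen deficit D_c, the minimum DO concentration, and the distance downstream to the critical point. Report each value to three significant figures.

t_c = [1/(k_a−k_1)] ln[(k_a/k_1)(1 − D₀(k_a−k_1)/(k_1 L₀))]
= [1/(1.41−0.383)] ln[(1.41/0.383)(1 − 1.26×1.027/(0.383×18.3))]
= (1/1.027) ln[3.681 × 0.8154] = 0.9737 × ln(3.002) = 0.9737 × 1.099 = 1.070 d.
L(t_c) = L₀ e^(−k_1 t_c) = 18.3 × 0.6637 = 12.15 mg/L, and at the critical point k_a D_c = k_1 L, so D_c = (0.383/1.41) × 12.15 = 3.299 mg/L.
Minimum DO = C_s − D_c = 9.90 − 3.299 = 6.601 mg/L.
x_c = v t_c = 0.622 m/s × 1.070 d × 86400 s/d = 57520 m ≈ 57.5 km.

t_c ≈ 1.07 d; D_c ≈ 3.30 mg/L; min DO ≈ 6.60 mg/L; x_c ≈ 57.5 km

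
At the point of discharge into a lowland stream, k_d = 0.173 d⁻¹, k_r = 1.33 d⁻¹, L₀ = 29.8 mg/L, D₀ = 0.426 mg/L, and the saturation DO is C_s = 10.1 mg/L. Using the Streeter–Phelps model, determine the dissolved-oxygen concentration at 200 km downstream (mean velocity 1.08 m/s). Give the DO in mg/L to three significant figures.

Travel time t = x/v = 200 km / (1.08 m/s) = 200000 m / 1.08 m/s = 185200 s = 2.143 d.
k_d L₀/(k_r−k_d) = 0.173×29.8/(1.33−0.173) = 5.155/1.157 = 4.456 mg/L.
e^(−k_d t) = e^(−0.173×2.143) = 0.6902; e^(−k_r t) = e^(−1.33×2.143) = 0.05781.
D = 4.456 × (0.6902 − 0.05781) + 0.426 × 0.05781 = 2.818 + 0.02463 = 2.842 mg/L.
DO = C_s − D = 10.1 − 2.842 = 7.258 mg/L.

DO ≈ 7.26 mg/L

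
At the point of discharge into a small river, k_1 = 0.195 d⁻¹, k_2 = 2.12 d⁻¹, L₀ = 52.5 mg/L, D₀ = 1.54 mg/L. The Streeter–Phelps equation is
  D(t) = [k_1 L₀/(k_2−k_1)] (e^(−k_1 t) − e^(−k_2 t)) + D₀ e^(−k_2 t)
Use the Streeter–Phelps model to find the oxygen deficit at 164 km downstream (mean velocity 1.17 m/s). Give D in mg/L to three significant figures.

D ≈ 3.75 mg/L

Travel time t = x/v = 164 km / (1.17 m/s) = 164000 m / 1.17 m/s = 140200 s = 1.622 d.
k_1 L₀/(k_2−k_1) = 0.195×52.5/(2.12−0.195) = 10.24/1.925 = 5.318 mg/L.
e^(−k_1 t) = e^(−0.195×1.622) = 0.7288; e^(−k_2 t) = e^(−2.12×1.622) = 0.03208.
D = 5.318 × (0.7288 − 0.03208) + 1.54 × 0.03208 = 3.705 + 0.04941 = 3.755 mg/L.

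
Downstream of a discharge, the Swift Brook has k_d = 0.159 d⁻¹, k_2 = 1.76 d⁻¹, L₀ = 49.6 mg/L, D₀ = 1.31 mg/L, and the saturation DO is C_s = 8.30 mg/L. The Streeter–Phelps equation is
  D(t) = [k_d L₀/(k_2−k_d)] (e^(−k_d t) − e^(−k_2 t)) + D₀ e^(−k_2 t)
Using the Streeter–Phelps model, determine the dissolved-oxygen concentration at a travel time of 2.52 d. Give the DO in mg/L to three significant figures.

DO ≈ 5.04 mg/L

k_d L₀/(k_2−k_d) = 0.159×49.6/(1.76−0.159) = 7.886/1.601 = 4.926 mg/L.
e^(−k_d t) = e^(−0.159×2.520) = 0.6699; e^(−k_2 t) = e^(−1.76×2.520) = 0.01185.
D = 4.926 × (0.6699 − 0.01185) + 1.31 × 0.01185 = 3.241 + 0.01553 = 3.257 mg/L.
DO = C_s − D = 8.30 − 3.257 = 5.043 mg/L.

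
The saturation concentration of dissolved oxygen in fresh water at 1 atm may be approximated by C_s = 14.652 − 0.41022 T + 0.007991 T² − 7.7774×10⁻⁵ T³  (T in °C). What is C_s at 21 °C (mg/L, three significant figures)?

C_s ≈ 8.84 mg/L

C_s = 14.652 − 0.41022×21 + 0.007991×21² − 7.7774×10⁻⁵×21³ = 8.841 mg/L.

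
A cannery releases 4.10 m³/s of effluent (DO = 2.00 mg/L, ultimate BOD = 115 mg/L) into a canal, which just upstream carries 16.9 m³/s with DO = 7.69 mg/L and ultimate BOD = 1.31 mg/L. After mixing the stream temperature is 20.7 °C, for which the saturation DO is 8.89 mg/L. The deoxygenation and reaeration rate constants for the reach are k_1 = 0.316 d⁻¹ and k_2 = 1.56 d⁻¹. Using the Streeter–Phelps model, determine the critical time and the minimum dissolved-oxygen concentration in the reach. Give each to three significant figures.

t_c ≈ 0.890 d; minimum DO ≈ 5.30 mg/L

Mixed DO = (16.9×7.69 + 4.10×2.00)/(16.9+4.10) = 138.2/21.00 = 6.579 mg/L.
Mixed L₀ = (16.9×1.31 + 4.10×115)/(21.00) = 493.6/21.00 = 23.51 mg/L.
Initial deficit D₀ = C_s − DO₀ = 8.89 − 6.579 = 2.311 mg/L.
t_c = (1/1.244) ln[(1.56/0.316)(1 − 2.311×1.244/(0.316×23.51))] = 0.8039 × ln(3.026) = 0.8901 d.
D_c = (0.316/1.56) × 23.51 × e^(−0.316×0.8901) = 0.2026 × 23.51 × 0.7548 = 3.594 mg/L.
Minimum DO = 8.89 − 3.594 = 5.296 mg/L.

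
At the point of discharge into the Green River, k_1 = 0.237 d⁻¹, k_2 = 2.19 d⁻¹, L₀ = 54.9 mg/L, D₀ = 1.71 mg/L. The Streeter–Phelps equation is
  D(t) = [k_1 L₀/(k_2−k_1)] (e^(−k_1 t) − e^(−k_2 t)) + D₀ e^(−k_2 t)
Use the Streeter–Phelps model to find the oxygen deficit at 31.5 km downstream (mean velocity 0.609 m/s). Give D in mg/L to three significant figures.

D ≈ 4.45 mg/L

Travel time t = x/v = 31.5 km / (0.609 m/s) = 31500 m / 0.609 m/s = 51720 s = 0.5987 d.
k_1 L₀/(k_2−k_1) = 0.237×54.9/(2.19−0.237) = 13.01/1.953 = 6.662 mg/L.
e^(−k_1 t) = e^(−0.237×0.5987) = 0.8677; e^(−k_2 t) = e^(−2.19×0.5987) = 0.2695.
D = 6.662 × (0.8677 − 0.2695) + 1.71 × 0.2695 = 3.985 + 0.4609 = 4.446 mg/L.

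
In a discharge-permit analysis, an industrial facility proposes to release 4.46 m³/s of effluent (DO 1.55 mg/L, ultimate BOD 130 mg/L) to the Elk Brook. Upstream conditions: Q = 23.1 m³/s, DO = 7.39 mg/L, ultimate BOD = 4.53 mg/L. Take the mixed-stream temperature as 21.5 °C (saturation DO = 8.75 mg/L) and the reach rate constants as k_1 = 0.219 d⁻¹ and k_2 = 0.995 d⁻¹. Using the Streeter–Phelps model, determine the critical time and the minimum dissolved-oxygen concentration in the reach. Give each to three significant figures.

t_c ≈ 1.44 d; minimum DO ≈ 4.76 mg/L

Mixed DO = (23.1×7.39 + 4.46×1.55)/(23.1+4.46) = 177.6/27.56 = 6.445 mg/L.
Mixed L₀ = (23.1×4.53 + 4.46×130)/(27.56) = 684.4/27.56 = 24.83 mg/L.
Initial deficit D₀ = C_s − DO₀ = 8.75 − 6.445 = 2.305 mg/L.
t_c = (1/0.7760) ln[(0.995/0.219)(1 − 2.305×0.7760/(0.219×24.83))] = 1.289 × ln(3.049) = 1.437 d.
D_c = (0.219/0.995) × 24.83 × e^(−0.219×1.437) = 0.2201 × 24.83 × 0.7301 = 3.991 mg/L.
Minimum DO = 8.75 − 3.991 = 4.759 mg/L.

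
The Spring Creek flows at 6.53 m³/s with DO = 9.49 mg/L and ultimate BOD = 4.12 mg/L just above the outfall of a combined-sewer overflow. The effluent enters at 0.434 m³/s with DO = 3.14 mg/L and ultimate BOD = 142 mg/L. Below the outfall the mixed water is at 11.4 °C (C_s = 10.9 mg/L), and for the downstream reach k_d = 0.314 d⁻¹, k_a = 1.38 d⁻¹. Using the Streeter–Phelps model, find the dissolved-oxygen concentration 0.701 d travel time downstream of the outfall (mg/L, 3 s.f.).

DO ≈ 8.63 mg/L

Mixed DO = (6.53×9.49 + 0.434×3.14)/(6.53+0.434) = 63.33/6.964 = 9.094 mg/L.
Mixed L₀ = (6.53×4.12 + 0.434×142)/(6.964) = 88.53/6.964 = 12.71 mg/L.
Initial deficit D₀ = C_s − DO₀ = 10.9 − 9.094 = 1.806 mg/L.
D(0.701) = [0.314×12.71/(1.38−0.314)](e^(−0.314×0.701) − e^(−1.38×0.701)) + 1.806 e^(−1.38×0.701)
= 3.745 × (0.8024 − 0.3801) + 1.806 × 0.3801 = 2.268 mg/L.
DO = 10.9 − 2.268 = 8.632 mg/L.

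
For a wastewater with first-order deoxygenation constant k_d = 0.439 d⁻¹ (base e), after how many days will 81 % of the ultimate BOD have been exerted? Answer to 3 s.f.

t ≈ 3.78 d

y/L₀ = 1 − e^(−k_d t) = 0.81 ⇒ e^(−k_d t) = 0.190
t = −ln(0.190) / 0.439 = 1.661 / 0.439 = 3.783 d.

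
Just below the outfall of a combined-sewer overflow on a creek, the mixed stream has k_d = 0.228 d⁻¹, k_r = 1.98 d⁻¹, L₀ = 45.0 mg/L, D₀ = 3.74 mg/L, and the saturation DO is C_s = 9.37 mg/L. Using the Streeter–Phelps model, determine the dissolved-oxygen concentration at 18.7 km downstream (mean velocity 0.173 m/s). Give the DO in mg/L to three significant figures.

DO ≈ 5.14 mg/L

Travel time t = x/v = 18.7 km / (0.173 m/s) = 18700 m / 0.173 m/s = 108100 s = 1.251 d.
k_d L₀/(k_r−k_d) = 0.228×45.0/(1.98−0.228) = 10.26/1.752 = 5.856 mg/L.
e^(−k_d t) = e^(−0.228×1.251) = 0.7518; e^(−k_r t) = e^(−1.98×1.251) = 0.08398.
D = 5.856 × (0.7518 − 0.08398) + 3.74 × 0.08398 = 3.911 + 0.3141 = 4.225 mg/L.
DO = C_s − D = 9.37 − 4.225 = 5.145 mg/L.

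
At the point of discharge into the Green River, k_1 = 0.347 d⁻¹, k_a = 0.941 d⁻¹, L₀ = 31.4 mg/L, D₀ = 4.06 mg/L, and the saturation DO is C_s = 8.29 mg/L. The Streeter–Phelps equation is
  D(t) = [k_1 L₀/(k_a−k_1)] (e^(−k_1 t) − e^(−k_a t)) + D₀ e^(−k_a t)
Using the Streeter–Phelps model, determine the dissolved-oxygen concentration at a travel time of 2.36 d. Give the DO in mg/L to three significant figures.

k_1 L₀/(k_a−k_1) = 0.347×31.4/(0.941−0.347) = 10.90/0.5940 = 18.34 mg/L.
e^(−k_1 t) = e^(−0.347×2.360) = 0.4409; e^(−k_a t) = e^(−0.941×2.360) = 0.1085.
D = 18.34 × (0.4409 − 0.1085) + 4.06 × 0.1085 = 6.097 + 0.4406 = 6.538 mg/L.
DO = C_s − D = 8.29 − 6.538 = 1.752 mg/L.

DO ≈ 1.75 mg/L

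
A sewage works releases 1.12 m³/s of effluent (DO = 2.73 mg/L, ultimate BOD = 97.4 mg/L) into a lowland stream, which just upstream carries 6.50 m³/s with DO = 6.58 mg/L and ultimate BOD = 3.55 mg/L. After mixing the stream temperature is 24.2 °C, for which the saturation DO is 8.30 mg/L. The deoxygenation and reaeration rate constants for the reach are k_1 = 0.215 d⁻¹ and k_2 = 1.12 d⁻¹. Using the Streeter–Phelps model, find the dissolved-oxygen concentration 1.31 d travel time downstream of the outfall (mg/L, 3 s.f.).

DO ≈ 5.61 mg/L

Mixed DO = (6.50×6.58 + 1.12×2.73)/(6.50+1.12) = 45.83/7.620 = 6.014 mg/L.
Mixed L₀ = (6.50×3.55 + 1.12×97.4)/(7.620) = 132.2/7.620 = 17.34 mg/L.
Initial deficit D₀ = C_s − DO₀ = 8.30 − 6.014 = 2.286 mg/L.
D(1.31) = [0.215×17.34/(1.12−0.215)](e^(−0.215×1.31) − e^(−1.12×1.31)) + 2.286 e^(−1.12×1.31)
= 4.120 × (0.7545 − 0.2306) + 2.286 × 0.2306 = 2.686 mg/L.
DO = 8.30 − 2.686 = 5.614 mg/L.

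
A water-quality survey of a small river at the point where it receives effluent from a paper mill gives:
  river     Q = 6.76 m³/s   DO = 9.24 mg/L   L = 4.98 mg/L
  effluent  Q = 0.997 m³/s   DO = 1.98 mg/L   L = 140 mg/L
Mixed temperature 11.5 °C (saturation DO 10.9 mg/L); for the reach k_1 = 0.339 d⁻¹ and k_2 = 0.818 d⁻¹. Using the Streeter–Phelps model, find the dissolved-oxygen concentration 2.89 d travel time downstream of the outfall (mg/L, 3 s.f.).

Mixed DO = (6.76×9.24 + 0.997×1.98)/(6.76+0.997) = 64.44/7.757 = 8.307 mg/L.
Mixed L₀ = (6.76×4.98 + 0.997×140)/(7.757) = 173.2/7.757 = 22.33 mg/L.
Initial deficit D₀ = C_s − DO₀ = 10.9 − 8.307 = 2.593 mg/L.
D(2.89) = [0.339×22.33/(0.818−0.339)](e^(−0.339×2.89) − e^(−0.818×2.89)) + 2.593 e^(−0.818×2.89)
= 15.81 × (0.3754 − 0.09404) + 2.593 × 0.09404 = 4.691 mg/L.
DO = 10.9 − 4.691 = 6.209 mg/L.

DO ≈ 6.21 mg/L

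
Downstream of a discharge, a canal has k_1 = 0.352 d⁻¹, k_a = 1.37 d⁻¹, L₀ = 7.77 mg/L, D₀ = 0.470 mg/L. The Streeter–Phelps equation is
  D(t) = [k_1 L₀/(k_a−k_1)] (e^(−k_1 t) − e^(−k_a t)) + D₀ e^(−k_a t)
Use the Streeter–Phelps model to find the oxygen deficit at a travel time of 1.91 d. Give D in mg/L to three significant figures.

k_1 L₀/(k_a−k_1) = 0.352×7.77/(1.37−0.352) = 2.735/1.018 = 2.687 mg/L.
e^(−k_1 t) = e^(−0.352×1.910) = 0.5105; e^(−k_a t) = e^(−1.37×1.910) = 0.07304.
D = 2.687 × (0.5105 − 0.07304) + 0.470 × 0.07304 = 1.175 + 0.03433 = 1.210 mg/L.

D ≈ 1.21 mg/L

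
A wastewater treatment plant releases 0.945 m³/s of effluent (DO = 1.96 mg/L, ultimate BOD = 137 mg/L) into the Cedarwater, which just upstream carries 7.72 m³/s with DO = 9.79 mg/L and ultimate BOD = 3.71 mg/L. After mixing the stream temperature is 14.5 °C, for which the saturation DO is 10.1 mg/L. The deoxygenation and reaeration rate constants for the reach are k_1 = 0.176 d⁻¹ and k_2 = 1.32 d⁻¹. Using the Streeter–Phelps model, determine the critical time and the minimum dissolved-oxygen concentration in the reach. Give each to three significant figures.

t_c ≈ 1.29 d; minimum DO ≈ 8.16 mg/L

Mixed DO = (7.72×9.79 + 0.945×1.96)/(7.72+0.945) = 77.43/8.665 = 8.936 mg/L.
Mixed L₀ = (7.72×3.71 + 0.945×137)/(8.665) = 158.1/8.665 = 18.25 mg/L.
Initial deficit D₀ = C_s − DO₀ = 10.1 − 8.936 = 1.164 mg/L.
t_c = (1/1.144) ln[(1.32/0.176)(1 − 1.164×1.144/(0.176×18.25))] = 0.8741 × ln(4.390) = 1.293 d.
D_c = (0.176/1.32) × 18.25 × e^(−0.176×1.293) = 0.1333 × 18.25 × 0.7964 = 1.938 mg/L.
Minimum DO = 10.1 − 1.938 = 8.162 mg/L.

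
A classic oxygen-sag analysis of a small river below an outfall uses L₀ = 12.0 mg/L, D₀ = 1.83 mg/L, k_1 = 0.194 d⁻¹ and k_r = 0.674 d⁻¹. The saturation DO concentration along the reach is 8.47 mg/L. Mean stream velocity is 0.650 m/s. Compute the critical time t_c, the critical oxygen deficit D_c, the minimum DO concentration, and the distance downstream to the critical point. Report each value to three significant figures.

t_c ≈ 1.61 d; D_c ≈ 2.53 mg/L; min DO ≈ 5.94 mg/L; x_c ≈ 90.3 km

t_c = [1/(k_r−k_1)] ln[(k_r/k_1)(1 − D₀(k_r−k_1)/(k_1 L₀))]
= [1/(0.674−0.194)] ln[(0.674/0.194)(1 − 1.83×0.4800/(0.194×12.0))]
= (1/0.4800) ln[3.474 × 0.6227] = 2.083 × ln(2.163) = 2.083 × 0.7717 = 1.608 d.
L(t_c) = L₀ e^(−k_1 t_c) = 12.0 × 0.7321 = 8.785 mg/L, and at the critical point k_r D_c = k_1 L, so D_c = (0.194/0.674) × 8.785 = 2.529 mg/L.
Minimum DO = C_s − D_c = 8.47 − 2.529 = 5.941 mg/L.
x_c = v t_c = 0.650 m/s × 1.608 d × 86400 s/d = 90280 m ≈ 90.3 km.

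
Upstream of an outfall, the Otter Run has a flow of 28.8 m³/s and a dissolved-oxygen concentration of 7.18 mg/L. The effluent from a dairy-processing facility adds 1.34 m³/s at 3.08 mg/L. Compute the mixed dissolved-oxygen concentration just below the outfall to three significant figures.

7.00 mg/L

Flow-weighted mixing: C = (Q_r C_r + Q_w C_w)/(Q_r + Q_w)
= (28.8×7.18 + 1.34×3.08)/(28.8 + 1.34) = 210.9/30.14 = 6.998 mg/L.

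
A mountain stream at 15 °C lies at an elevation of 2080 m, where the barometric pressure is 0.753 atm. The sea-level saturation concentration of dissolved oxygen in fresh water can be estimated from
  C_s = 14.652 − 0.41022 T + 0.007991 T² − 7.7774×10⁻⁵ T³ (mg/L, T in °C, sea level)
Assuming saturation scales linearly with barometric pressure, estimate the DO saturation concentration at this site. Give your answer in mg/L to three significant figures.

C_s ≈ 7.56 mg/L

At sea level: C_s = 14.652 − 0.41022×15 + 0.007991×15² − 7.7774×10⁻⁵×15³ = 10.03 mg/L.
Pressure correction: C_s' = 10.03 × 0.753 = 7.556 mg/L.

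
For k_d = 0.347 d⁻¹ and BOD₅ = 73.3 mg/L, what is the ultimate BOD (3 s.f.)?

L₀ ≈ 89.0 mg/L

BOD₅ = L₀(1 − e^(−5k_d)) ⇒ L₀ = BOD₅ / (1 − e^(−5×0.347))
= 73.3 / (1 − 0.1764) = 73.3 / 0.8236 = 89.00 mg/L.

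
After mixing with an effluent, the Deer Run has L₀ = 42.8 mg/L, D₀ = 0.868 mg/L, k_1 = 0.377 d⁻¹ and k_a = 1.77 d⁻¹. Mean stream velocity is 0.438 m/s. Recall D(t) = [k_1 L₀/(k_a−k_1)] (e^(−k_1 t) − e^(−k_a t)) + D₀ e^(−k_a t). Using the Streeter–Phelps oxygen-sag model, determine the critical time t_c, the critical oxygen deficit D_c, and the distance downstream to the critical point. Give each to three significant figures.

t_c = [1/(k_a−k_1)] ln[(k_a/k_1)(1 − D₀(k_a−k_1)/(k_1 L₀))]
= [1/(1.77−0.377)] ln[(1.77/0.377)(1 − 0.868×1.393/(0.377×42.8))]
= (1/1.393) ln[4.695 × 0.9251] = 0.7179 × ln(4.343) = 0.7179 × 1.469 = 1.054 d.
D_c = (k_1/k_a) L₀ e^(−k_1 t_c) = (0.377/1.77) × 42.8 × e^(−0.377×1.054) = 0.2130 × 42.8 × 0.6720 = 6.126 mg/L.
x_c = v t_c = 0.438 m/s × 1.054 d × 86400 s/d = 39900 m ≈ 39.9 km.

t_c ≈ 1.05 d; D_c ≈ 6.13 mg/L; x_c ≈ 39.9 km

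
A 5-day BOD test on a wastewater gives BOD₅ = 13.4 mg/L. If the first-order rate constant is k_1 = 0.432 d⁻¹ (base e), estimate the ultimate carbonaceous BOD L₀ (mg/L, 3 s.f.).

L₀ ≈ 15.1 mg/L

BOD₅ = L₀(1 − e^(−5k_1)) ⇒ L₀ = BOD₅ / (1 − e^(−5×0.432))
= 13.4 / (1 − 0.1153) = 13.4 / 0.8847 = 15.15 mg/L.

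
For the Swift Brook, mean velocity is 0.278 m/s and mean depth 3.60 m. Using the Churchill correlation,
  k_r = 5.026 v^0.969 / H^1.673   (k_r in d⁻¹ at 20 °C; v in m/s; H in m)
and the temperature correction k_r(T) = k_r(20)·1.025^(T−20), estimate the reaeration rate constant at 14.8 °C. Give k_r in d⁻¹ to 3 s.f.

k_r ≈ 0.150 d⁻¹

k_r(20) = 5.026 × 0.278^0.969 / 3.60^1.673 = 5.026 × 0.2893 / 8.525 = 0.1705 d⁻¹.
k_r(14.8) = 0.1705 × 1.025^(14.8−20) = 0.1705 × 0.8795 = 0.1500 d⁻¹.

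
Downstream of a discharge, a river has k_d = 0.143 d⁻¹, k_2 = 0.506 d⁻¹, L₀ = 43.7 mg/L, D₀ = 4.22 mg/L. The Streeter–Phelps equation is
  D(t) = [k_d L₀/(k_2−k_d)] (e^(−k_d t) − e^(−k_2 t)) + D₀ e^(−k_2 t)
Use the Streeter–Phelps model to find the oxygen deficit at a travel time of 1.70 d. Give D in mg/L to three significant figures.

k_d L₀/(k_2−k_d) = 0.143×43.7/(0.506−0.143) = 6.249/0.3630 = 17.22 mg/L.
e^(−k_d t) = e^(−0.143×1.700) = 0.7842; e^(−k_2 t) = e^(−0.506×1.700) = 0.4231.
D = 17.22 × (0.7842 − 0.4231) + 4.22 × 0.4231 = 6.217 + 1.785 = 8.002 mg/L.

D ≈ 8.00 mg/L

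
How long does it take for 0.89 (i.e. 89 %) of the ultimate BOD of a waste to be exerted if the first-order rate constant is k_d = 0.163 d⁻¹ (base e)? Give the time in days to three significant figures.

y/L₀ = 1 − e^(−k_d t) = 0.89 ⇒ e^(−k_d t) = 0.110
t = −ln(0.110) / 0.163 = 2.207 / 0.163 = 13.54 d.

t ≈ 13.5 d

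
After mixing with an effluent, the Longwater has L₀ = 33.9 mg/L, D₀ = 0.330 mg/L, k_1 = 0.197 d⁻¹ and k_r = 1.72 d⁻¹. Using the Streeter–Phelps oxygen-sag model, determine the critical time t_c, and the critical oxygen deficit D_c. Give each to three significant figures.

t_c ≈ 1.37 d; D_c ≈ 2.96 mg/L

t_c = [1/(k_r−k_1)] ln[(k_r/k_1)(1 − D₀(k_r−k_1)/(k_1 L₀))]
= [1/(1.72−0.197)] ln[(1.72/0.197)(1 − 0.330×1.523/(0.197×33.9))]
= (1/1.523) ln[8.731 × 0.9247] = 0.6566 × ln(8.074) = 0.6566 × 2.089 = 1.371 d.
D_c = (k_1/k_r) L₀ e^(−k_1 t_c) = (0.197/1.72) × 33.9 × e^(−0.197×1.371) = 0.1145 × 33.9 × 0.7633 = 2.964 mg/L.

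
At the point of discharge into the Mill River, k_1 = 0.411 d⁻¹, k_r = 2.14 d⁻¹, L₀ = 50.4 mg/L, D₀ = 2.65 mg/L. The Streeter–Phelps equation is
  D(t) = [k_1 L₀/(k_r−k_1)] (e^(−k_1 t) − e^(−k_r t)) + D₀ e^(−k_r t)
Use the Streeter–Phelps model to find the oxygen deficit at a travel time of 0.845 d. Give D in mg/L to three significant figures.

D ≈ 6.94 mg/L

k_1 L₀/(k_r−k_1) = 0.411×50.4/(2.14−0.411) = 20.71/1.729 = 11.98 mg/L.
e^(−k_1 t) = e^(−0.411×0.8450) = 0.7066; e^(−k_r t) = e^(−2.14×0.8450) = 0.1639.
D = 11.98 × (0.7066 − 0.1639) + 2.65 × 0.1639 = 6.501 + 0.4344 = 6.936 mg/L.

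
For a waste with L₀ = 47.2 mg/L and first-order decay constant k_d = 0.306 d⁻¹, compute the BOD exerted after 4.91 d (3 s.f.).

y ≈ 36.7 mg/L

y_t = L₀(1 − e^(−k_d t)) = 47.2 × (1 − e^(−0.306×4.91))
= 47.2 × (1 − 0.2226) = 47.2 × 0.7774 = 36.69 mg/L.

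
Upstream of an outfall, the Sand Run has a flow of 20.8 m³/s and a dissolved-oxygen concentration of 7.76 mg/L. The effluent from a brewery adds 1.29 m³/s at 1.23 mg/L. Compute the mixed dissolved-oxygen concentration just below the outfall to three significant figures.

Flow-weighted mixing: C = (Q_r C_r + Q_w C_w)/(Q_r + Q_w)
= (20.8×7.76 + 1.29×1.23)/(20.8 + 1.29) = 163.0/22.09 = 7.379 mg/L.

7.38 mg/L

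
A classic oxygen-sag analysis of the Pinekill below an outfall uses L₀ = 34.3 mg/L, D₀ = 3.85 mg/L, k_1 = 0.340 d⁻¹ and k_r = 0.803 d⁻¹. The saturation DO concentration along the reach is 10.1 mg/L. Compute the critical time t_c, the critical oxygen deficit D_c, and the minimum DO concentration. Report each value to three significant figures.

t_c ≈ 1.50 d; D_c ≈ 8.73 mg/L; min DO ≈ 1.37 mg/L

At the critical point dD/dt = 0, so k_1 L₀ e^(−k_1 t) = k_r D. Substituting D(t) from the Streeter–Phelps equation and solving for t gives
t_c = ln[(k_r/k_1)(1 − D₀(k_r−k_1)/(k_1 L₀))] / (k_r−k_1).
Here k_r−k_1 = 0.4630 d⁻¹ and 1 − D₀(k_r−k_1)/(k_1 L₀) = 1 − 3.85×0.4630/(0.340×34.3) = 0.8471, so
t_c = ln(2.362 × 0.8471) / 0.4630 = 0.6935 / 0.4630 = 1.498 d.
D_c = (k_1/k_r) L₀ e^(−k_1 t_c) = (0.340/0.803) × 34.3 × e^(−0.340×1.498) = 0.4234 × 34.3 × 0.6009 = 8.727 mg/L.
Minimum DO = C_s − D_c = 10.1 − 8.727 = 1.373 mg/L.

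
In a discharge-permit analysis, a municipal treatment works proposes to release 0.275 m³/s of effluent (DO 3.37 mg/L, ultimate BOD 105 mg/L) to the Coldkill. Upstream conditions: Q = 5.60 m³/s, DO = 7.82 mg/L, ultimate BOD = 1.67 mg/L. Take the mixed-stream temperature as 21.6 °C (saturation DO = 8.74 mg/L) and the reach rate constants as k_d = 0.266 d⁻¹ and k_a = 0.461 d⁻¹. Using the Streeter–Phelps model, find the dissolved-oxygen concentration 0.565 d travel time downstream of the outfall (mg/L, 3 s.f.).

Mixed DO = (5.60×7.82 + 0.275×3.37)/(5.60+0.275) = 44.72/5.875 = 7.612 mg/L.
Mixed L₀ = (5.60×1.67 + 0.275×105)/(5.875) = 38.23/5.875 = 6.507 mg/L.
Initial deficit D₀ = C_s − DO₀ = 8.74 − 7.612 = 1.128 mg/L.
D(0.565) = [0.266×6.507/(0.461−0.266)](e^(−0.266×0.565) − e^(−0.461×0.565)) + 1.128 e^(−0.461×0.565)
= 8.876 × (0.8605 − 0.7707) + 1.128 × 0.7707 = 1.666 mg/L.
DO = 8.74 − 1.666 = 7.074 mg/L.

DO ≈ 7.07 mg/L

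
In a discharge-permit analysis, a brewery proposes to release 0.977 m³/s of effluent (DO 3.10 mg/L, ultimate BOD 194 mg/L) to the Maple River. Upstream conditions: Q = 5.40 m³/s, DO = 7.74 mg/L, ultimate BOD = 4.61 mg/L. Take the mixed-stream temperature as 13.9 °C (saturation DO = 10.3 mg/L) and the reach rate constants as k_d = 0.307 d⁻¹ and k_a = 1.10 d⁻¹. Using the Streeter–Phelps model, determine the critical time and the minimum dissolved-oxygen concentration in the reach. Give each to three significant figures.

Mixed DO = (5.40×7.74 + 0.977×3.10)/(5.40+0.977) = 44.82/6.377 = 7.029 mg/L.
Mixed L₀ = (5.40×4.61 + 0.977×194)/(6.377) = 214.4/6.377 = 33.63 mg/L.
Initial deficit D₀ = C_s − DO₀ = 10.3 − 7.029 = 3.271 mg/L.
t_c = (1/0.7930) ln[(1.10/0.307)(1 − 3.271×0.7930/(0.307×33.63))] = 1.261 × ln(2.683) = 1.244 d.
D_c = (0.307/1.10) × 33.63 × e^(−0.307×1.244) = 0.2791 × 33.63 × 0.6825 = 6.405 mg/L.
Minimum DO = 10.3 − 6.405 = 3.895 mg/L.

t_c ≈ 1.24 d; minimum DO ≈ 3.90 mg/L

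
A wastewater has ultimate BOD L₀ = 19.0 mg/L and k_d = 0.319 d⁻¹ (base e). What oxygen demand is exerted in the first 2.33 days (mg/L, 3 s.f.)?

y_t = L₀(1 − e^(−k_d t)) = 19.0 × (1 − e^(−0.319×2.33))
= 19.0 × (1 − 0.4756) = 19.0 × 0.5244 = 9.964 mg/L.

y ≈ 9.96 mg/L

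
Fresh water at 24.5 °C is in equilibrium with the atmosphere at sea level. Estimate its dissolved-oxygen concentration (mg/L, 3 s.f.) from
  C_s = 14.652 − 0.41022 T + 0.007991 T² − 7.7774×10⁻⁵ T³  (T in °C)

C_s ≈ 8.25 mg/L

C_s = 14.652 − 0.41022×24.5 + 0.007991×24.5² − 7.7774×10⁻⁵×24.5³ = 8.254 mg/L.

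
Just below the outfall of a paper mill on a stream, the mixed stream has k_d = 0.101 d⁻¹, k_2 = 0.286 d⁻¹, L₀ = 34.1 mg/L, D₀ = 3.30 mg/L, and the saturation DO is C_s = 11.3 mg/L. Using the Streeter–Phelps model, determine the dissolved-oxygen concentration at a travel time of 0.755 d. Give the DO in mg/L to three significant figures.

k_d L₀/(k_2−k_d) = 0.101×34.1/(0.286−0.101) = 3.444/0.1850 = 18.62 mg/L.
e^(−k_d t) = e^(−0.101×0.7550) = 0.9266; e^(−k_2 t) = e^(−0.286×0.7550) = 0.8058.
D = 18.62 × (0.9266 − 0.8058) + 3.30 × 0.8058 = 2.249 + 2.659 = 4.908 mg/L.
DO = C_s − D = 11.3 − 4.908 = 6.392 mg/L.

DO ≈ 6.39 mg/L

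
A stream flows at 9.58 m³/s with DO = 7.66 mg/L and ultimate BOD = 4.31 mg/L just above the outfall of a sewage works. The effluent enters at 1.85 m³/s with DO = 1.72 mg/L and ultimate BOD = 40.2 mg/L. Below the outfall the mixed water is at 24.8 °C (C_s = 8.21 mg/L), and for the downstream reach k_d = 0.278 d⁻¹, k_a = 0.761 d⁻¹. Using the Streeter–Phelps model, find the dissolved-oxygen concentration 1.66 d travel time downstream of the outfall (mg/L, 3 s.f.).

Mixed DO = (9.58×7.66 + 1.85×1.72)/(9.58+1.85) = 76.56/11.43 = 6.699 mg/L.
Mixed L₀ = (9.58×4.31 + 1.85×40.2)/(11.43) = 115.7/11.43 = 10.12 mg/L.
Initial deficit D₀ = C_s − DO₀ = 8.21 − 6.699 = 1.511 mg/L.
D(1.66) = [0.278×10.12/(0.761−0.278)](e^(−0.278×1.66) − e^(−0.761×1.66)) + 1.511 e^(−0.761×1.66)
= 5.824 × (0.6304 − 0.2827) + 1.511 × 0.2827 = 2.452 mg/L.
DO = 8.21 − 2.452 = 5.758 mg/L.

DO ≈ 5.76 mg/L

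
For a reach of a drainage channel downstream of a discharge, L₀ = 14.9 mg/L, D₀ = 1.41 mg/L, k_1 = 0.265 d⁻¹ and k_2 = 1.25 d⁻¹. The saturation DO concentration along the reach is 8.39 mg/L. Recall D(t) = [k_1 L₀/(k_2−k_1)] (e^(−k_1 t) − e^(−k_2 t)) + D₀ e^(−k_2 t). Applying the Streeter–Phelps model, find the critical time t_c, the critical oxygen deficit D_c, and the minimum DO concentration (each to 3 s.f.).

With k_2/k_1 = 4.717 and 1 − D₀(k_2−k_1)/(k_1 L₀) = 0.6483,
t_c = ln(4.717 × 0.6483) / (1.25 − 0.265) = ln(3.058) / 0.9850 = 1.118/0.9850 = 1.135 d.
L(t_c) = L₀ e^(−k_1 t_c) = 14.9 × 0.7403 = 11.03 mg/L, and at the critical point k_2 D_c = k_1 L, so D_c = (0.265/1.25) × 11.03 = 2.338 mg/L.
Minimum DO = C_s − D_c = 8.39 − 2.338 = 6.052 mg/L.

t_c ≈ 1.13 d; D_c ≈ 2.34 mg/L; min DO ≈ 6.05 mg/L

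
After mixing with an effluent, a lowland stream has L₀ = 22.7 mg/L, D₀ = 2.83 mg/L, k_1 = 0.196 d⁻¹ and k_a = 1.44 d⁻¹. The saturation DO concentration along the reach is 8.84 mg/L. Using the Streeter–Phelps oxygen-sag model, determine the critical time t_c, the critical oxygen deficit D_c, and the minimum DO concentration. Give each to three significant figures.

t_c = [1/(k_a−k_1)] ln[(k_a/k_1)(1 − D₀(k_a−k_1)/(k_1 L₀))]
= [1/(1.44−0.196)] ln[(1.44/0.196)(1 − 2.83×1.244/(0.196×22.7))]
= (1/1.244) ln[7.347 × 0.2087] = 0.8039 × ln(1.534) = 0.8039 × 0.4276 = 0.3437 d.
D_c = (k_1/k_a) L₀ e^(−k_1 t_c) = (0.196/1.44) × 22.7 × e^(−0.196×0.3437) = 0.1361 × 22.7 × 0.9349 = 2.888 mg/L.
Minimum DO = C_s − D_c = 8.84 − 2.888 = 5.952 mg/L.

t_c ≈ 0.344 d; D_c ≈ 2.89 mg/L; min DO ≈ 5.95 mg/L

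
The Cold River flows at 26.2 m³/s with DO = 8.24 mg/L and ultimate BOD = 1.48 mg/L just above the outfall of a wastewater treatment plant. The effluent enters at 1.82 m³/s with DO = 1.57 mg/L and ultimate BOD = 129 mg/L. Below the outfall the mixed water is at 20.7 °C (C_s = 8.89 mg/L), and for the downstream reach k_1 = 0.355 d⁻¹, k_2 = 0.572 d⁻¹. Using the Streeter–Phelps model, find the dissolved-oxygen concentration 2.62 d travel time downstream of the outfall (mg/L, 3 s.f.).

Mixed DO = (26.2×8.24 + 1.82×1.57)/(26.2+1.82) = 218.7/28.02 = 7.807 mg/L.
Mixed L₀ = (26.2×1.48 + 1.82×129)/(28.02) = 273.6/28.02 = 9.763 mg/L.
Initial deficit D₀ = C_s − DO₀ = 8.89 − 7.807 = 1.083 mg/L.
D(2.62) = [0.355×9.763/(0.572−0.355)](e^(−0.355×2.62) − e^(−0.572×2.62)) + 1.083 e^(−0.572×2.62)
= 15.97 × (0.3945 − 0.2234) + 1.083 × 0.2234 = 2.974 mg/L.
DO = 8.89 − 2.974 = 5.916 mg/L.

DO ≈ 5.92 mg/L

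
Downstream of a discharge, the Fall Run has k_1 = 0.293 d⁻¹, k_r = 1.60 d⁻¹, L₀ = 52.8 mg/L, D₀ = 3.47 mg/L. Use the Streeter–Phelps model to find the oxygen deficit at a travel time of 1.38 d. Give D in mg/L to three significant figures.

k_1 L₀/(k_r−k_1) = 0.293×52.8/(1.60−0.293) = 15.47/1.307 = 11.84 mg/L.
e^(−k_1 t) = e^(−0.293×1.380) = 0.6674; e^(−k_r t) = e^(−1.60×1.380) = 0.1099.
D = 11.84 × (0.6674 − 0.1099) + 3.47 × 0.1099 = 6.599 + 0.3814 = 6.980 mg/L.

D ≈ 6.98 mg/L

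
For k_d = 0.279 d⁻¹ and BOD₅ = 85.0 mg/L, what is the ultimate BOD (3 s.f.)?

L₀ ≈ 113 mg/L

BOD₅ = L₀(1 − e^(−5k_d)) ⇒ L₀ = BOD₅ / (1 − e^(−5×0.279))
= 85.0 / (1 − 0.2478) = 85.0 / 0.7522 = 113.0 mg/L.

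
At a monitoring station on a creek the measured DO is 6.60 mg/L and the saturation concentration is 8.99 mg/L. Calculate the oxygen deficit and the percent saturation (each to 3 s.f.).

D ≈ 2.39 mg/L; 73.4 % saturation

D = C_s − C = 8.99 − 6.60 = 2.39 mg/L.
% saturation = 6.60/8.99 × 100 = 73.4 %.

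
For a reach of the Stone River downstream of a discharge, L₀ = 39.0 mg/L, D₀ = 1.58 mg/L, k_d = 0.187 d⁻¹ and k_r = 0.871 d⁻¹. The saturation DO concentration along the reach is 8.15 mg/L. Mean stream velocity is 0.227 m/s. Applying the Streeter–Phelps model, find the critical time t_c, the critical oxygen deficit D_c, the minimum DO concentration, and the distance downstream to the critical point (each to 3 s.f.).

t_c = [1/(k_r−k_d)] ln[(k_r/k_d)(1 − D₀(k_r−k_d)/(k_d L₀))]
= [1/(0.871−0.187)] ln[(0.871/0.187)(1 − 1.58×0.6840/(0.187×39.0))]
= (1/0.6840) ln[4.658 × 0.8518] = 1.462 × ln(3.968) = 1.462 × 1.378 = 2.015 d.
L(t_c) = L₀ e^(−k_d t_c) = 39.0 × 0.6861 = 26.76 mg/L, and at the critical point k_r D_c = k_d L, so D_c = (0.187/0.871) × 26.76 = 5.745 mg/L.
Minimum DO = C_s − D_c = 8.15 − 5.745 = 2.405 mg/L.
x_c = v t_c = 0.227 m/s × 2.015 d × 86400 s/d = 39520 m ≈ 39.5 km.

t_c ≈ 2.01 d; D_c ≈ 5.74 mg/L; min DO ≈ 2.41 mg/L; x_c ≈ 39.5 km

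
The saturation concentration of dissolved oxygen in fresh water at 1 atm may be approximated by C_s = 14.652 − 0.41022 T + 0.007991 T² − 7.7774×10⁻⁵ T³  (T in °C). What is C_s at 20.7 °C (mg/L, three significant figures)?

C_s ≈ 8.89 mg/L

C_s = 14.652 − 0.41022×20.7 + 0.007991×20.7² − 7.7774×10⁻⁵×20.7³ = 8.895 mg/L.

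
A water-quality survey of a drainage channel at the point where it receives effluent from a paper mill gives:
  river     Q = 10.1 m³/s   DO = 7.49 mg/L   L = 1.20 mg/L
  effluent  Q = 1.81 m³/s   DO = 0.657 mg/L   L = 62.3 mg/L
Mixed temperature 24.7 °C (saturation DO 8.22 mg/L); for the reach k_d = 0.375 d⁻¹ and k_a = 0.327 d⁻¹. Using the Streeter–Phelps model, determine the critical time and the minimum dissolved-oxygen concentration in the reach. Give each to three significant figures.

t_c ≈ 2.41 d; minimum DO ≈ 3.35 mg/L

Mixed DO = (10.1×7.49 + 1.81×0.657)/(10.1+1.81) = 76.84/11.91 = 6.452 mg/L.
Mixed L₀ = (10.1×1.20 + 1.81×62.3)/(11.91) = 124.9/11.91 = 10.49 mg/L.
Initial deficit D₀ = C_s − DO₀ = 8.22 − 6.452 = 1.768 mg/L.
t_c = (1/-0.04800) ln[(0.327/0.375)(1 − 1.768×-0.04800/(0.375×10.49))] = -20.83 × ln(0.8908) = 2.408 d.
D_c = (0.375/0.327) × 10.49 × e^(−0.375×2.408) = 1.147 × 10.49 × 0.4053 = 4.873 mg/L.
Minimum DO = 8.22 − 4.873 = 3.347 mg/L.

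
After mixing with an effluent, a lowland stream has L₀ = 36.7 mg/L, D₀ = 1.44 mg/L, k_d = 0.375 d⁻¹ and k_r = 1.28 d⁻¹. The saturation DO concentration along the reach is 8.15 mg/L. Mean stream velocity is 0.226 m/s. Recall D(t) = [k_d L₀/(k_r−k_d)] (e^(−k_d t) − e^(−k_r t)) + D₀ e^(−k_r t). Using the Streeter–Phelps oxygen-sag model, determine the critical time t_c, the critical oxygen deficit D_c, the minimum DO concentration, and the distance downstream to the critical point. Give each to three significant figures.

t_c = [1/(k_r−k_d)] ln[(k_r/k_d)(1 − D₀(k_r−k_d)/(k_d L₀))]
= [1/(1.28−0.375)] ln[(1.28/0.375)(1 − 1.44×0.9050/(0.375×36.7))]
= (1/0.9050) ln[3.413 × 0.9053] = 1.105 × ln(3.090) = 1.105 × 1.128 = 1.247 d.
D_c = (k_d/k_r) L₀ e^(−k_d t_c) = (0.375/1.28) × 36.7 × e^(−0.375×1.247) = 0.2930 × 36.7 × 0.6266 = 6.737 mg/L.
Minimum DO = C_s − D_c = 8.15 − 6.737 = 1.413 mg/L.
x_c = v t_c = 0.226 m/s × 1.247 d × 86400 s/d = 24340 m ≈ 24.3 km.

t_c ≈ 1.25 d; D_c ≈ 6.74 mg/L; min DO ≈ 1.41 mg/L; x_c ≈ 24.3 km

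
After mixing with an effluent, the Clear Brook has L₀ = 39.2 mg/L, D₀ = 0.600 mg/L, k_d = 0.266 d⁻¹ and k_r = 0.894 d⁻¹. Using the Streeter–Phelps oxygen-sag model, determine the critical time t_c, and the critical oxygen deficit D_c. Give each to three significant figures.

t_c ≈ 1.87 d; D_c ≈ 7.09 mg/L

With k_r/k_d = 3.361 and 1 − D₀(k_r−k_d)/(k_d L₀) = 0.9639,
t_c = ln(3.361 × 0.9639) / (0.894 − 0.266) = ln(3.239) / 0.6280 = 1.175/0.6280 = 1.872 d.
D_c = (k_d/k_r) L₀ e^(−k_d t_c) = (0.266/0.894) × 39.2 × e^(−0.266×1.872) = 0.2975 × 39.2 × 0.6078 = 7.089 mg/L.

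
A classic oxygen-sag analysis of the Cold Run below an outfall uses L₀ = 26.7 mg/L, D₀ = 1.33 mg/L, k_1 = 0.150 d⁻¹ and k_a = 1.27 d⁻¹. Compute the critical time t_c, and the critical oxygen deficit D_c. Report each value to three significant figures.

With k_a/k_1 = 8.467 and 1 − D₀(k_a−k_1)/(k_1 L₀) = 0.6281,
t_c = ln(8.467 × 0.6281) / (1.27 − 0.150) = ln(5.318) / 1.120 = 1.671/1.120 = 1.492 d.
L(t_c) = L₀ e^(−k_1 t_c) = 26.7 × 0.7995 = 21.35 mg/L, and at the critical point k_a D_c = k_1 L, so D_c = (0.150/1.27) × 21.35 = 2.521 mg/L.

t_c ≈ 1.49 d; D_c ≈ 2.52 mg/L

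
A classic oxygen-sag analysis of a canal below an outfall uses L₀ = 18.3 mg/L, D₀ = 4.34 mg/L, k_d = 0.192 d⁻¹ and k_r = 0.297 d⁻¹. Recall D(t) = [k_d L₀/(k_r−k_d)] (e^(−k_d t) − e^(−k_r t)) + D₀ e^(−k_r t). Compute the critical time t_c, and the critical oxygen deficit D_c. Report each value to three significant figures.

t_c ≈ 2.83 d; D_c ≈ 6.87 mg/L

At the critical point dD/dt = 0, so k_d L₀ e^(−k_d t) = k_r D. Substituting D(t) from the Streeter–Phelps equation and solving for t gives
t_c = ln[(k_r/k_d)(1 − D₀(k_r−k_d)/(k_d L₀))] / (k_r−k_d).
Here k_r−k_d = 0.1050 d⁻¹ and 1 − D₀(k_r−k_d)/(k_d L₀) = 1 − 4.34×0.1050/(0.192×18.3) = 0.8703, so
t_c = ln(1.547 × 0.8703) / 0.1050 = 0.2973 / 0.1050 = 2.832 d.
L(t_c) = L₀ e^(−k_d t_c) = 18.3 × 0.5806 = 10.63 mg/L, and at the critical point k_r D_c = k_d L, so D_c = (0.192/0.297) × 10.63 = 6.869 mg/L.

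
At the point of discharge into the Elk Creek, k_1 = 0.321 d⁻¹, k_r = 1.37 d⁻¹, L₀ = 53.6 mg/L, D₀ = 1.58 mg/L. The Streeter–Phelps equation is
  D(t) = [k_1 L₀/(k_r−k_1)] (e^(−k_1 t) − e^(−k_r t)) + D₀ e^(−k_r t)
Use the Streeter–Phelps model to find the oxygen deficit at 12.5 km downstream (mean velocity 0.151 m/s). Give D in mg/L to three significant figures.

Travel time t = x/v = 12.5 km / (0.151 m/s) = 12500 m / 0.151 m/s = 82780 s = 0.9581 d.
k_1 L₀/(k_r−k_1) = 0.321×53.6/(1.37−0.321) = 17.21/1.049 = 16.40 mg/L.
e^(−k_1 t) = e^(−0.321×0.9581) = 0.7352; e^(−k_r t) = e^(−1.37×0.9581) = 0.2691.
D = 16.40 × (0.7352 − 0.2691) + 1.58 × 0.2691 = 7.645 + 0.4252 = 8.071 mg/L.

D ≈ 8.07 mg/L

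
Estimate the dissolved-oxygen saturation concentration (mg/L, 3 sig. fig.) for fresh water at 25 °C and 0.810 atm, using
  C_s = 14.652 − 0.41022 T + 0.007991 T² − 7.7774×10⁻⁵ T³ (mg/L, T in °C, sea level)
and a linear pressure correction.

C_s ≈ 6.62 mg/L

At sea level: C_s = 14.652 − 0.41022×25 + 0.007991×25² − 7.7774×10⁻⁵×25³ = 8.176 mg/L.
Pressure correction: C_s' = 8.176 × 0.810 = 6.622 mg/L.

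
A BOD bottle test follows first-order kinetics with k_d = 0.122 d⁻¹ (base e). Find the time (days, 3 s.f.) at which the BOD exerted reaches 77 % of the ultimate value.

y/L₀ = 1 − e^(−k_d t) = 0.77 ⇒ e^(−k_d t) = 0.230
t = −ln(0.230) / 0.122 = 1.470 / 0.122 = 12.05 d.

t ≈ 12.0 d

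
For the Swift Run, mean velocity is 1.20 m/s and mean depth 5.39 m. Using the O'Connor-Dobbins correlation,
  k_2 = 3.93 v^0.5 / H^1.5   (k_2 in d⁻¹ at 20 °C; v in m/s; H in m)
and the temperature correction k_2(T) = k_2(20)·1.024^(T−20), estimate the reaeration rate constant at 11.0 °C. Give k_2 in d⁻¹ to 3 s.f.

k_2(20) = 3.93 × 1.20^0.5 / 5.39^1.5 = 3.93 × 1.095 / 12.51 = 0.3440 d⁻¹.
k_2(11.0) = 0.3440 × 1.024^(11.0−20) = 0.3440 × 0.8078 = 0.2779 d⁻¹.

k_2 ≈ 0.278 d⁻¹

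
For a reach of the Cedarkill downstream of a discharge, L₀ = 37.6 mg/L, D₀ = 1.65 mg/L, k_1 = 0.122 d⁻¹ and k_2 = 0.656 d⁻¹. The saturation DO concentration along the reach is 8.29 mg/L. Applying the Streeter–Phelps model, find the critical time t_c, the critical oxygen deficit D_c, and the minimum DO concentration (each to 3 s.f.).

t_c ≈ 2.75 d; D_c ≈ 5.00 mg/L; min DO ≈ 3.29 mg/L

With k_2/k_1 = 5.377 and 1 − D₀(k_2−k_1)/(k_1 L₀) = 0.8079,
t_c = ln(5.377 × 0.8079) / (0.656 − 0.122) = ln(4.344) / 0.5340 = 1.469/0.5340 = 2.751 d.
D_c = (k_1/k_2) L₀ e^(−k_1 t_c) = (0.122/0.656) × 37.6 × e^(−0.122×2.751) = 0.1860 × 37.6 × 0.7149 = 4.999 mg/L.
Minimum DO = C_s − D_c = 8.29 − 4.999 = 3.291 mg/L.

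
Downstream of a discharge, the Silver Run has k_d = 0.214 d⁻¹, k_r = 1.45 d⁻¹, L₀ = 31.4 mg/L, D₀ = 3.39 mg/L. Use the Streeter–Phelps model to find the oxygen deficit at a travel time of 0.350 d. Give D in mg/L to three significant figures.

k_d L₀/(k_r−k_d) = 0.214×31.4/(1.45−0.214) = 6.720/1.236 = 5.437 mg/L.
e^(−k_d t) = e^(−0.214×0.3500) = 0.9278; e^(−k_r t) = e^(−1.45×0.3500) = 0.6020.
D = 5.437 × (0.9278 − 0.6020) + 3.39 × 0.6020 = 1.771 + 2.041 = 3.812 mg/L.

D ≈ 3.81 mg/L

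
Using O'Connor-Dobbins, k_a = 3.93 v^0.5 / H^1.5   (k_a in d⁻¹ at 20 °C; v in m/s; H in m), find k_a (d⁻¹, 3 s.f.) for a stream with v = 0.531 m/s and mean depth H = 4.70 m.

k_a ≈ 0.281 d⁻¹

k_a = 3.93 × 0.531^0.5 / 4.70^1.5 = 3.93 × 0.7287 / 10.19 = 0.2811 d⁻¹.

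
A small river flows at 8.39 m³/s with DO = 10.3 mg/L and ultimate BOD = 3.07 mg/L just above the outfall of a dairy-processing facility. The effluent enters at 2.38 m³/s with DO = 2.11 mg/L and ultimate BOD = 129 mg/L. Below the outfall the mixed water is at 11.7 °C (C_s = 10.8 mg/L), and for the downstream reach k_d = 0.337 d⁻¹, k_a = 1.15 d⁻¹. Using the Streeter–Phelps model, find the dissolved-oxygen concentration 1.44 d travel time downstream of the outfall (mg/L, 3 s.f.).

DO ≈ 4.92 mg/L

Mixed DO = (8.39×10.3 + 2.38×2.11)/(8.39+2.38) = 91.44/10.77 = 8.490 mg/L.
Mixed L₀ = (8.39×3.07 + 2.38×129)/(10.77) = 332.8/10.77 = 30.90 mg/L.
Initial deficit D₀ = C_s − DO₀ = 10.8 − 8.490 = 2.310 mg/L.
D(1.44) = [0.337×30.90/(1.15−0.337)](e^(−0.337×1.44) − e^(−1.15×1.44)) + 2.310 e^(−1.15×1.44)
= 12.81 × (0.6155 − 0.1909) + 2.310 × 0.1909 = 5.879 mg/L.
DO = 10.8 − 5.879 = 4.921 mg/L.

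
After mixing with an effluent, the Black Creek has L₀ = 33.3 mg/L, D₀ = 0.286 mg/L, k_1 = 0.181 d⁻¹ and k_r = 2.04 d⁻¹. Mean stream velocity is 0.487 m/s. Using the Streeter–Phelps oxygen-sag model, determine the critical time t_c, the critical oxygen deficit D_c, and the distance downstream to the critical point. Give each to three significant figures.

t_c = [1/(k_r−k_1)] ln[(k_r/k_1)(1 − D₀(k_r−k_1)/(k_1 L₀))]
= [1/(2.04−0.181)] ln[(2.04/0.181)(1 − 0.286×1.859/(0.181×33.3))]
= (1/1.859) ln[11.27 × 0.9118] = 0.5379 × ln(10.28) = 0.5379 × 2.330 = 1.253 d.
L(t_c) = L₀ e^(−k_1 t_c) = 33.3 × 0.7970 = 26.54 mg/L, and at the critical point k_r D_c = k_1 L, so D_c = (0.181/2.04) × 26.54 = 2.355 mg/L.
x_c = v t_c = 0.487 m/s × 1.253 d × 86400 s/d = 52730 m ≈ 52.7 km.

t_c ≈ 1.25 d; D_c ≈ 2.35 mg/L; x_c ≈ 52.7 km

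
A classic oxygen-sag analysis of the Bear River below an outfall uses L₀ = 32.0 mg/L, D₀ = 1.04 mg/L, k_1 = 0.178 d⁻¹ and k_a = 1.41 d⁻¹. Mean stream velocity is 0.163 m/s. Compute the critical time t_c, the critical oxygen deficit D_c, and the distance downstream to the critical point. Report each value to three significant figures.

t_c = [1/(k_a−k_1)] ln[(k_a/k_1)(1 − D₀(k_a−k_1)/(k_1 L₀))]
= [1/(1.41−0.178)] ln[(1.41/0.178)(1 − 1.04×1.232/(0.178×32.0))]
= (1/1.232) ln[7.921 × 0.7751] = 0.8117 × ln(6.139) = 0.8117 × 1.815 = 1.473 d.
D_c = (k_1/k_a) L₀ e^(−k_1 t_c) = (0.178/1.41) × 32.0 × e^(−0.178×1.473) = 0.1262 × 32.0 × 0.7694 = 3.108 mg/L.
x_c = v t_c = 0.163 m/s × 1.473 d × 86400 s/d = 20740 m ≈ 20.7 km.

t_c ≈ 1.47 d; D_c ≈ 3.11 mg/L; x_c ≈ 20.7 km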